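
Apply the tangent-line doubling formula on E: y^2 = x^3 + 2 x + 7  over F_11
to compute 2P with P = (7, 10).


Doubling: s = (3 x1^2 + a) / (2 y1)
s = (3*7^2 + 2) / (2*10) mod 11 = 8
x3 = s^2 - 2 x1 mod 11 = 8^2 - 2*7 = 6
y3 = s (x1 - x3) - y1 mod 11 = 8 * (7 - 6) - 10 = 9

2P = (6, 9)


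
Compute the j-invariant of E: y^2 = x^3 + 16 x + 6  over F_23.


Delta = -16(4 a^3 + 27 b^2) mod 23 = 6
-1728 * (4 a)^3 = -1728 * (4*16)^3 mod 23 = 7
j = 7 * 6^(-1) mod 23 = 5

j = 5 (mod 23)


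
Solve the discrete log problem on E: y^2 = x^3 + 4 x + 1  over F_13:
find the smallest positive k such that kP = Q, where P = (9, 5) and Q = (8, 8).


Enumerate multiples of P until we hit Q = (8, 8):
  1P = (9, 5)
  2P = (8, 8)
Match found at i = 2.

k = 2


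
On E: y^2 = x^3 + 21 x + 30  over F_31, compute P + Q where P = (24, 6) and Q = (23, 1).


P != Q, so use the chord formula.
s = (y2 - y1) / (x2 - x1) = (26) / (30) mod 31 = 5
x3 = s^2 - x1 - x2 mod 31 = 5^2 - 24 - 23 = 9
y3 = s (x1 - x3) - y1 mod 31 = 5 * (24 - 9) - 6 = 7

P + Q = (9, 7)


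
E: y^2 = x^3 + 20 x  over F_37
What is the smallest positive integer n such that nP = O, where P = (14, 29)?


Compute successive multiples of P until we hit O:
  1P = (14, 29)
  2P = (10, 4)
  3P = (22, 32)
  4P = (26, 22)
  5P = (31, 21)
  6P = (4, 12)
  7P = (23, 26)
  8P = (33, 2)
  ... (continuing to 50P)
  50P = O

ord(P) = 50


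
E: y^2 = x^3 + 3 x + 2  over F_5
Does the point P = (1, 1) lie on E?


Check whether y^2 = x^3 + 3 x + 2 (mod 5) for (x, y) = (1, 1).
LHS: y^2 = 1^2 mod 5 = 1
RHS: x^3 + 3 x + 2 = 1^3 + 3*1 + 2 mod 5 = 1
LHS = RHS

Yes, on the curve


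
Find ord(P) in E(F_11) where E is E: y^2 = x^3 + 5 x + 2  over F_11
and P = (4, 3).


Compute successive multiples of P until we hit O:
  1P = (4, 3)
  2P = (8, 2)
  3P = (8, 9)
  4P = (4, 8)
  5P = O

ord(P) = 5


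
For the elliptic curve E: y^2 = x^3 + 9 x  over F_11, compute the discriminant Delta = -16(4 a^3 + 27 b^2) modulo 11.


4 a^3 + 27 b^2 = 4*9^3 + 27*0^2 = 2916 + 0 = 2916
Delta = -16 * (2916) = -46656
Delta mod 11 = 6

Delta = 6 (mod 11)


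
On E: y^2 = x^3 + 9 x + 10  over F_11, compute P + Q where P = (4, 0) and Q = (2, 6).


P != Q, so use the chord formula.
s = (y2 - y1) / (x2 - x1) = (6) / (9) mod 11 = 8
x3 = s^2 - x1 - x2 mod 11 = 8^2 - 4 - 2 = 3
y3 = s (x1 - x3) - y1 mod 11 = 8 * (4 - 3) - 0 = 8

P + Q = (3, 8)


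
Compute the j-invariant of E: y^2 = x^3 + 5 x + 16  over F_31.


Delta = -16(4 a^3 + 27 b^2) mod 31 = 14
-1728 * (4 a)^3 = -1728 * (4*5)^3 mod 31 = 16
j = 16 * 14^(-1) mod 31 = 10

j = 10 (mod 31)


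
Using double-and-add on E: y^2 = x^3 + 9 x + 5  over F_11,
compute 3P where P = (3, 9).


k = 3 = 11_2 (binary, LSB first: 11)
Double-and-add from P = (3, 9):
  bit 0 = 1: acc = O + (3, 9) = (3, 9)
  bit 1 = 1: acc = (3, 9) + (9, 1) = (2, 8)

3P = (2, 8)


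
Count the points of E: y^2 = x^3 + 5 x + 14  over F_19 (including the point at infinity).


For each x in F_19, count y with y^2 = x^3 + 5 x + 14 mod 19:
  x = 1: RHS = 1, y in [1, 18]  -> 2 point(s)
  x = 9: RHS = 9, y in [3, 16]  -> 2 point(s)
  x = 10: RHS = 0, y in [0]  -> 1 point(s)
  x = 12: RHS = 16, y in [4, 15]  -> 2 point(s)
  x = 14: RHS = 16, y in [4, 15]  -> 2 point(s)
  x = 15: RHS = 6, y in [5, 14]  -> 2 point(s)
Affine points: 11. Add the point at infinity: total = 12.

#E(F_19) = 12


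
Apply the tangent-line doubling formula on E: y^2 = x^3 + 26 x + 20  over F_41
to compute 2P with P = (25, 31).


Doubling: s = (3 x1^2 + a) / (2 y1)
s = (3*25^2 + 26) / (2*31) mod 41 = 30
x3 = s^2 - 2 x1 mod 41 = 30^2 - 2*25 = 30
y3 = s (x1 - x3) - y1 mod 41 = 30 * (25 - 30) - 31 = 24

2P = (30, 24)


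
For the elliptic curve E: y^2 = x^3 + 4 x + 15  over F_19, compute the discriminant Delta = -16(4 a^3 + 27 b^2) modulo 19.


4 a^3 + 27 b^2 = 4*4^3 + 27*15^2 = 256 + 6075 = 6331
Delta = -16 * (6331) = -101296
Delta mod 19 = 12

Delta = 12 (mod 19)


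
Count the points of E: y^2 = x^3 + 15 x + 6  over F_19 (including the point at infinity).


For each x in F_19, count y with y^2 = x^3 + 15 x + 6 mod 19:
  x = 0: RHS = 6, y in [5, 14]  -> 2 point(s)
  x = 2: RHS = 6, y in [5, 14]  -> 2 point(s)
  x = 4: RHS = 16, y in [4, 15]  -> 2 point(s)
  x = 5: RHS = 16, y in [4, 15]  -> 2 point(s)
  x = 7: RHS = 17, y in [6, 13]  -> 2 point(s)
  x = 8: RHS = 11, y in [7, 12]  -> 2 point(s)
  x = 10: RHS = 16, y in [4, 15]  -> 2 point(s)
  x = 11: RHS = 1, y in [1, 18]  -> 2 point(s)
  x = 13: RHS = 4, y in [2, 17]  -> 2 point(s)
  x = 17: RHS = 6, y in [5, 14]  -> 2 point(s)
  x = 18: RHS = 9, y in [3, 16]  -> 2 point(s)
Affine points: 22. Add the point at infinity: total = 23.

#E(F_19) = 23


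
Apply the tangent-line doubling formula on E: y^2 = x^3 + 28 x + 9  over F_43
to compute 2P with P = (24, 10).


Doubling: s = (3 x1^2 + a) / (2 y1)
s = (3*24^2 + 28) / (2*10) mod 43 = 19
x3 = s^2 - 2 x1 mod 43 = 19^2 - 2*24 = 12
y3 = s (x1 - x3) - y1 mod 43 = 19 * (24 - 12) - 10 = 3

2P = (12, 3)


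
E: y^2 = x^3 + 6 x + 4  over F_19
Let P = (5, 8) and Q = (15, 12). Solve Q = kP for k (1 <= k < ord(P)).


Enumerate multiples of P until we hit Q = (15, 12):
  1P = (5, 8)
  2P = (16, 4)
  3P = (3, 12)
  4P = (15, 12)
Match found at i = 4.

k = 4


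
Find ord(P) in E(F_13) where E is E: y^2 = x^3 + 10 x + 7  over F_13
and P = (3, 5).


Compute successive multiples of P until we hit O:
  1P = (3, 5)
  2P = (6, 6)
  3P = (7, 11)
  4P = (2, 3)
  5P = (12, 3)
  6P = (8, 12)
  7P = (5, 0)
  8P = (8, 1)
  ... (continuing to 14P)
  14P = O

ord(P) = 14


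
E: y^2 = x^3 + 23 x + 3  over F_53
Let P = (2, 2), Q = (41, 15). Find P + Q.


P != Q, so use the chord formula.
s = (y2 - y1) / (x2 - x1) = (13) / (39) mod 53 = 18
x3 = s^2 - x1 - x2 mod 53 = 18^2 - 2 - 41 = 16
y3 = s (x1 - x3) - y1 mod 53 = 18 * (2 - 16) - 2 = 11

P + Q = (16, 11)


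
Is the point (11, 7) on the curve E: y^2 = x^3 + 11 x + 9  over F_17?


Check whether y^2 = x^3 + 11 x + 9 (mod 17) for (x, y) = (11, 7).
LHS: y^2 = 7^2 mod 17 = 15
RHS: x^3 + 11 x + 9 = 11^3 + 11*11 + 9 mod 17 = 16
LHS != RHS

No, not on the curve


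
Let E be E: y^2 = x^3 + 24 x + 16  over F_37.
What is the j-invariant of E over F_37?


Delta = -16(4 a^3 + 27 b^2) mod 37 = 9
-1728 * (4 a)^3 = -1728 * (4*24)^3 mod 37 = 23
j = 23 * 9^(-1) mod 37 = 19

j = 19 (mod 37)


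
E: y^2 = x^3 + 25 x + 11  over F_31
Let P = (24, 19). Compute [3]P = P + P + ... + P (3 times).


k = 3 = 11_2 (binary, LSB first: 11)
Double-and-add from P = (24, 19):
  bit 0 = 1: acc = O + (24, 19) = (24, 19)
  bit 1 = 1: acc = (24, 19) + (18, 0) = (24, 12)

3P = (24, 12)


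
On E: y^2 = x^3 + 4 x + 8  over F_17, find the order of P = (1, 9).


Compute successive multiples of P until we hit O:
  1P = (1, 9)
  2P = (13, 9)
  3P = (3, 8)
  4P = (9, 12)
  5P = (9, 5)
  6P = (3, 9)
  7P = (13, 8)
  8P = (1, 8)
  ... (continuing to 9P)
  9P = O

ord(P) = 9


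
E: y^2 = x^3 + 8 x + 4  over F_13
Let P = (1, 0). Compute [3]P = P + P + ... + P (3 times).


k = 3 = 11_2 (binary, LSB first: 11)
Double-and-add from P = (1, 0):
  bit 0 = 1: acc = O + (1, 0) = (1, 0)
  bit 1 = 1: acc = (1, 0) + O = (1, 0)

3P = (1, 0)


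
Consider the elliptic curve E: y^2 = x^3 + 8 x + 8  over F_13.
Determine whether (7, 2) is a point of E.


Check whether y^2 = x^3 + 8 x + 8 (mod 13) for (x, y) = (7, 2).
LHS: y^2 = 2^2 mod 13 = 4
RHS: x^3 + 8 x + 8 = 7^3 + 8*7 + 8 mod 13 = 4
LHS = RHS

Yes, on the curve


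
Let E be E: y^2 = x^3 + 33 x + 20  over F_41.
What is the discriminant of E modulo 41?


4 a^3 + 27 b^2 = 4*33^3 + 27*20^2 = 143748 + 10800 = 154548
Delta = -16 * (154548) = -2472768
Delta mod 41 = 24

Delta = 24 (mod 41)


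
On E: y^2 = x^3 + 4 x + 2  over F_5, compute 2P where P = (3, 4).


Doubling: s = (3 x1^2 + a) / (2 y1)
s = (3*3^2 + 4) / (2*4) mod 5 = 2
x3 = s^2 - 2 x1 mod 5 = 2^2 - 2*3 = 3
y3 = s (x1 - x3) - y1 mod 5 = 2 * (3 - 3) - 4 = 1

2P = (3, 1)


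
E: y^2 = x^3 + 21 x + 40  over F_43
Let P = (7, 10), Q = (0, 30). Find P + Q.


P != Q, so use the chord formula.
s = (y2 - y1) / (x2 - x1) = (20) / (36) mod 43 = 34
x3 = s^2 - x1 - x2 mod 43 = 34^2 - 7 - 0 = 31
y3 = s (x1 - x3) - y1 mod 43 = 34 * (7 - 31) - 10 = 34

P + Q = (31, 34)


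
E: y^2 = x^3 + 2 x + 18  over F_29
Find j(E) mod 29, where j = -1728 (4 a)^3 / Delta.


Delta = -16(4 a^3 + 27 b^2) mod 29 = 25
-1728 * (4 a)^3 = -1728 * (4*2)^3 mod 29 = 25
j = 25 * 25^(-1) mod 29 = 1

j = 1 (mod 29)


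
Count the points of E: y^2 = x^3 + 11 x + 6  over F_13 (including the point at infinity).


For each x in F_13, count y with y^2 = x^3 + 11 x + 6 mod 13:
  x = 2: RHS = 10, y in [6, 7]  -> 2 point(s)
  x = 3: RHS = 1, y in [1, 12]  -> 2 point(s)
  x = 4: RHS = 10, y in [6, 7]  -> 2 point(s)
  x = 5: RHS = 4, y in [2, 11]  -> 2 point(s)
  x = 7: RHS = 10, y in [6, 7]  -> 2 point(s)
Affine points: 10. Add the point at infinity: total = 11.

#E(F_13) = 11


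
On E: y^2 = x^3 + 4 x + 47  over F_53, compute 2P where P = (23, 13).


Doubling: s = (3 x1^2 + a) / (2 y1)
s = (3*23^2 + 4) / (2*13) mod 53 = 51
x3 = s^2 - 2 x1 mod 53 = 51^2 - 2*23 = 11
y3 = s (x1 - x3) - y1 mod 53 = 51 * (23 - 11) - 13 = 16

2P = (11, 16)


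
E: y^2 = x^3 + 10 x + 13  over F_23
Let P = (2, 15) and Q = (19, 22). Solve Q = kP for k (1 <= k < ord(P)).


Enumerate multiples of P until we hit Q = (19, 22):
  1P = (2, 15)
  2P = (4, 5)
  3P = (19, 1)
  4P = (10, 20)
  5P = (6, 17)
  6P = (21, 10)
  7P = (3, 1)
  8P = (7, 9)
  9P = (9, 21)
  10P = (1, 22)
  11P = (0, 17)
  12P = (22, 5)
  13P = (5, 21)
  14P = (20, 18)
  15P = (17, 17)
  16P = (17, 6)
  17P = (20, 5)
  18P = (5, 2)
  19P = (22, 18)
  20P = (0, 6)
  21P = (1, 1)
  22P = (9, 2)
  23P = (7, 14)
  24P = (3, 22)
  25P = (21, 13)
  26P = (6, 6)
  27P = (10, 3)
  28P = (19, 22)
Match found at i = 28.

k = 28


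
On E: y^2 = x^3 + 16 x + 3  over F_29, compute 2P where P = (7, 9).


k = 2 = 10_2 (binary, LSB first: 01)
Double-and-add from P = (7, 9):
  bit 0 = 0: acc unchanged = O
  bit 1 = 1: acc = O + (16, 11) = (16, 11)

2P = (16, 11)


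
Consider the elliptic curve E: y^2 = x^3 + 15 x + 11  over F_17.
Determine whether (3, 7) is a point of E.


Check whether y^2 = x^3 + 15 x + 11 (mod 17) for (x, y) = (3, 7).
LHS: y^2 = 7^2 mod 17 = 15
RHS: x^3 + 15 x + 11 = 3^3 + 15*3 + 11 mod 17 = 15
LHS = RHS

Yes, on the curve


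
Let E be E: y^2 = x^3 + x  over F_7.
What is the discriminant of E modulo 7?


4 a^3 + 27 b^2 = 4*1^3 + 27*0^2 = 4 + 0 = 4
Delta = -16 * (4) = -64
Delta mod 7 = 6

Delta = 6 (mod 7)


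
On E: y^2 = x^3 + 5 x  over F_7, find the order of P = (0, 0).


Compute successive multiples of P until we hit O:
  1P = (0, 0)
  2P = O

ord(P) = 2


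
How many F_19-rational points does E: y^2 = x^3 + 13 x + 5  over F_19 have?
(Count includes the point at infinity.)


For each x in F_19, count y with y^2 = x^3 + 13 x + 5 mod 19:
  x = 0: RHS = 5, y in [9, 10]  -> 2 point(s)
  x = 1: RHS = 0, y in [0]  -> 1 point(s)
  x = 2: RHS = 1, y in [1, 18]  -> 2 point(s)
  x = 4: RHS = 7, y in [8, 11]  -> 2 point(s)
  x = 5: RHS = 5, y in [9, 10]  -> 2 point(s)
  x = 11: RHS = 16, y in [4, 15]  -> 2 point(s)
  x = 14: RHS = 5, y in [9, 10]  -> 2 point(s)
  x = 17: RHS = 9, y in [3, 16]  -> 2 point(s)
Affine points: 15. Add the point at infinity: total = 16.

#E(F_19) = 16


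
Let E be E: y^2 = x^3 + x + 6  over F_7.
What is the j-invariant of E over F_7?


Delta = -16(4 a^3 + 27 b^2) mod 7 = 1
-1728 * (4 a)^3 = -1728 * (4*1)^3 mod 7 = 1
j = 1 * 1^(-1) mod 7 = 1

j = 1 (mod 7)


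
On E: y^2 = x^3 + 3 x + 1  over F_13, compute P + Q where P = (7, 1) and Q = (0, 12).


P != Q, so use the chord formula.
s = (y2 - y1) / (x2 - x1) = (11) / (6) mod 13 = 4
x3 = s^2 - x1 - x2 mod 13 = 4^2 - 7 - 0 = 9
y3 = s (x1 - x3) - y1 mod 13 = 4 * (7 - 9) - 1 = 4

P + Q = (9, 4)


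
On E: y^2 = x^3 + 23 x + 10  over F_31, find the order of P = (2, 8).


Compute successive multiples of P until we hit O:
  1P = (2, 8)
  2P = (29, 24)
  3P = (16, 17)
  4P = (18, 26)
  5P = (5, 8)
  6P = (24, 23)
  7P = (25, 20)
  8P = (14, 10)
  ... (continuing to 38P)
  38P = O

ord(P) = 38


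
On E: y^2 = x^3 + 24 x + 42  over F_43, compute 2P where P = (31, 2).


Doubling: s = (3 x1^2 + a) / (2 y1)
s = (3*31^2 + 24) / (2*2) mod 43 = 28
x3 = s^2 - 2 x1 mod 43 = 28^2 - 2*31 = 34
y3 = s (x1 - x3) - y1 mod 43 = 28 * (31 - 34) - 2 = 0

2P = (34, 0)


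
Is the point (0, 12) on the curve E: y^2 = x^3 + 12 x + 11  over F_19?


Check whether y^2 = x^3 + 12 x + 11 (mod 19) for (x, y) = (0, 12).
LHS: y^2 = 12^2 mod 19 = 11
RHS: x^3 + 12 x + 11 = 0^3 + 12*0 + 11 mod 19 = 11
LHS = RHS

Yes, on the curve


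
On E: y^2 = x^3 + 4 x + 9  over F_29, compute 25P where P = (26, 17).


k = 25 = 11001_2 (binary, LSB first: 10011)
Double-and-add from P = (26, 17):
  bit 0 = 1: acc = O + (26, 17) = (26, 17)
  bit 1 = 0: acc unchanged = (26, 17)
  bit 2 = 0: acc unchanged = (26, 17)
  bit 3 = 1: acc = (26, 17) + (15, 14) = (13, 5)
  bit 4 = 1: acc = (13, 5) + (27, 14) = (23, 1)

25P = (23, 1)


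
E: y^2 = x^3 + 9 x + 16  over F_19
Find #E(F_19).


For each x in F_19, count y with y^2 = x^3 + 9 x + 16 mod 19:
  x = 0: RHS = 16, y in [4, 15]  -> 2 point(s)
  x = 1: RHS = 7, y in [8, 11]  -> 2 point(s)
  x = 2: RHS = 4, y in [2, 17]  -> 2 point(s)
  x = 6: RHS = 1, y in [1, 18]  -> 2 point(s)
  x = 7: RHS = 4, y in [2, 17]  -> 2 point(s)
  x = 8: RHS = 11, y in [7, 12]  -> 2 point(s)
  x = 9: RHS = 9, y in [3, 16]  -> 2 point(s)
  x = 10: RHS = 4, y in [2, 17]  -> 2 point(s)
  x = 12: RHS = 9, y in [3, 16]  -> 2 point(s)
  x = 14: RHS = 17, y in [6, 13]  -> 2 point(s)
  x = 15: RHS = 11, y in [7, 12]  -> 2 point(s)
  x = 16: RHS = 0, y in [0]  -> 1 point(s)
  x = 17: RHS = 9, y in [3, 16]  -> 2 point(s)
  x = 18: RHS = 6, y in [5, 14]  -> 2 point(s)
Affine points: 27. Add the point at infinity: total = 28.

#E(F_19) = 28


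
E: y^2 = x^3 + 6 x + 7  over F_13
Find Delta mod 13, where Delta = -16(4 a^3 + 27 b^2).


4 a^3 + 27 b^2 = 4*6^3 + 27*7^2 = 864 + 1323 = 2187
Delta = -16 * (2187) = -34992
Delta mod 13 = 4

Delta = 4 (mod 13)


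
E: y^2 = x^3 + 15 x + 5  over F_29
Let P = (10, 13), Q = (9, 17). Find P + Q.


P != Q, so use the chord formula.
s = (y2 - y1) / (x2 - x1) = (4) / (28) mod 29 = 25
x3 = s^2 - x1 - x2 mod 29 = 25^2 - 10 - 9 = 26
y3 = s (x1 - x3) - y1 mod 29 = 25 * (10 - 26) - 13 = 22

P + Q = (26, 22)


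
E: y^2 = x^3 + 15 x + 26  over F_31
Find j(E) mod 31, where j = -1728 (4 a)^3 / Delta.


Delta = -16(4 a^3 + 27 b^2) mod 31 = 27
-1728 * (4 a)^3 = -1728 * (4*15)^3 mod 31 = 29
j = 29 * 27^(-1) mod 31 = 16

j = 16 (mod 31)


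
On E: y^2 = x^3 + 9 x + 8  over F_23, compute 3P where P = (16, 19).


k = 3 = 11_2 (binary, LSB first: 11)
Double-and-add from P = (16, 19):
  bit 0 = 1: acc = O + (16, 19) = (16, 19)
  bit 1 = 1: acc = (16, 19) + (9, 17) = (7, 0)

3P = (7, 0)


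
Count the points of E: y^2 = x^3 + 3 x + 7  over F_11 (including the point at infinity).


For each x in F_11, count y with y^2 = x^3 + 3 x + 7 mod 11:
  x = 1: RHS = 0, y in [0]  -> 1 point(s)
  x = 5: RHS = 4, y in [2, 9]  -> 2 point(s)
  x = 8: RHS = 4, y in [2, 9]  -> 2 point(s)
  x = 9: RHS = 4, y in [2, 9]  -> 2 point(s)
  x = 10: RHS = 3, y in [5, 6]  -> 2 point(s)
Affine points: 9. Add the point at infinity: total = 10.

#E(F_11) = 10


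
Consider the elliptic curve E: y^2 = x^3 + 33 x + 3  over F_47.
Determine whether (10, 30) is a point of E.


Check whether y^2 = x^3 + 33 x + 3 (mod 47) for (x, y) = (10, 30).
LHS: y^2 = 30^2 mod 47 = 7
RHS: x^3 + 33 x + 3 = 10^3 + 33*10 + 3 mod 47 = 17
LHS != RHS

No, not on the curve


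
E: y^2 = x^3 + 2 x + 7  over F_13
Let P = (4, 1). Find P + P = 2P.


Doubling: s = (3 x1^2 + a) / (2 y1)
s = (3*4^2 + 2) / (2*1) mod 13 = 12
x3 = s^2 - 2 x1 mod 13 = 12^2 - 2*4 = 6
y3 = s (x1 - x3) - y1 mod 13 = 12 * (4 - 6) - 1 = 1

2P = (6, 1)


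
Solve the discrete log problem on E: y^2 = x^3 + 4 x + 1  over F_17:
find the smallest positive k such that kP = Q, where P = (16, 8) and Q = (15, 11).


Enumerate multiples of P until we hit Q = (15, 11):
  1P = (16, 8)
  2P = (0, 16)
  3P = (14, 8)
  4P = (4, 9)
  5P = (12, 3)
  6P = (15, 6)
  7P = (7, 10)
  8P = (10, 2)
  9P = (9, 16)
  10P = (11, 13)
  11P = (8, 1)
  12P = (2, 0)
  13P = (8, 16)
  14P = (11, 4)
  15P = (9, 1)
  16P = (10, 15)
  17P = (7, 7)
  18P = (15, 11)
Match found at i = 18.

k = 18


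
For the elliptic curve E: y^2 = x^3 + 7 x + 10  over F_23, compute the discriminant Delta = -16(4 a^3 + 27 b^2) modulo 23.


4 a^3 + 27 b^2 = 4*7^3 + 27*10^2 = 1372 + 2700 = 4072
Delta = -16 * (4072) = -65152
Delta mod 23 = 7

Delta = 7 (mod 23)


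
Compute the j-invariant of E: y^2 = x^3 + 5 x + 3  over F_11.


Delta = -16(4 a^3 + 27 b^2) mod 11 = 3
-1728 * (4 a)^3 = -1728 * (4*5)^3 mod 11 = 8
j = 8 * 3^(-1) mod 11 = 10

j = 10 (mod 11)


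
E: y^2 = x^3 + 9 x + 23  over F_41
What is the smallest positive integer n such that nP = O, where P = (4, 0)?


Compute successive multiples of P until we hit O:
  1P = (4, 0)
  2P = O

ord(P) = 2


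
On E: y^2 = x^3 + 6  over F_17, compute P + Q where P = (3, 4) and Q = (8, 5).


P != Q, so use the chord formula.
s = (y2 - y1) / (x2 - x1) = (1) / (5) mod 17 = 7
x3 = s^2 - x1 - x2 mod 17 = 7^2 - 3 - 8 = 4
y3 = s (x1 - x3) - y1 mod 17 = 7 * (3 - 4) - 4 = 6

P + Q = (4, 6)


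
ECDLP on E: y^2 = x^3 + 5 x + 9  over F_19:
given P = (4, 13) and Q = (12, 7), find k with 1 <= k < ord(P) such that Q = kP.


Enumerate multiples of P until we hit Q = (12, 7):
  1P = (4, 13)
  2P = (9, 17)
  3P = (15, 1)
  4P = (7, 11)
  5P = (0, 16)
  6P = (12, 12)
  7P = (14, 12)
  8P = (5, 8)
  9P = (16, 9)
  10P = (16, 10)
  11P = (5, 11)
  12P = (14, 7)
  13P = (12, 7)
Match found at i = 13.

k = 13


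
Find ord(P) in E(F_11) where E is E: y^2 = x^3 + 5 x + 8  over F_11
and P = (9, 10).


Compute successive multiples of P until we hit O:
  1P = (9, 10)
  2P = (2, 2)
  3P = (4, 2)
  4P = (1, 5)
  5P = (5, 9)
  6P = (6, 10)
  7P = (7, 1)
  8P = (7, 10)
  ... (continuing to 15P)
  15P = O

ord(P) = 15


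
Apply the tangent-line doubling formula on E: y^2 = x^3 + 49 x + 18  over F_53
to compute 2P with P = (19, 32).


Doubling: s = (3 x1^2 + a) / (2 y1)
s = (3*19^2 + 49) / (2*32) mod 53 = 21
x3 = s^2 - 2 x1 mod 53 = 21^2 - 2*19 = 32
y3 = s (x1 - x3) - y1 mod 53 = 21 * (19 - 32) - 32 = 13

2P = (32, 13)


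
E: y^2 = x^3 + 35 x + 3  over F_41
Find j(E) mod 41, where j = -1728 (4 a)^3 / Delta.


Delta = -16(4 a^3 + 27 b^2) mod 41 = 14
-1728 * (4 a)^3 = -1728 * (4*35)^3 mod 41 = 1
j = 1 * 14^(-1) mod 41 = 3

j = 3 (mod 41)


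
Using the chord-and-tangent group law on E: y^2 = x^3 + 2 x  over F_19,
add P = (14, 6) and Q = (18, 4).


P != Q, so use the chord formula.
s = (y2 - y1) / (x2 - x1) = (17) / (4) mod 19 = 9
x3 = s^2 - x1 - x2 mod 19 = 9^2 - 14 - 18 = 11
y3 = s (x1 - x3) - y1 mod 19 = 9 * (14 - 11) - 6 = 2

P + Q = (11, 2)


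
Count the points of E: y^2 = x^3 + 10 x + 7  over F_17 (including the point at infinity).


For each x in F_17, count y with y^2 = x^3 + 10 x + 7 mod 17:
  x = 1: RHS = 1, y in [1, 16]  -> 2 point(s)
  x = 2: RHS = 1, y in [1, 16]  -> 2 point(s)
  x = 3: RHS = 13, y in [8, 9]  -> 2 point(s)
  x = 4: RHS = 9, y in [3, 14]  -> 2 point(s)
  x = 8: RHS = 4, y in [2, 15]  -> 2 point(s)
  x = 10: RHS = 2, y in [6, 11]  -> 2 point(s)
  x = 12: RHS = 2, y in [6, 11]  -> 2 point(s)
  x = 14: RHS = 1, y in [1, 16]  -> 2 point(s)
  x = 15: RHS = 13, y in [8, 9]  -> 2 point(s)
  x = 16: RHS = 13, y in [8, 9]  -> 2 point(s)
Affine points: 20. Add the point at infinity: total = 21.

#E(F_17) = 21


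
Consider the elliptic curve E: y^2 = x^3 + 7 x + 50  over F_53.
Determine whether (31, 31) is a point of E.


Check whether y^2 = x^3 + 7 x + 50 (mod 53) for (x, y) = (31, 31).
LHS: y^2 = 31^2 mod 53 = 7
RHS: x^3 + 7 x + 50 = 31^3 + 7*31 + 50 mod 53 = 7
LHS = RHS

Yes, on the curve


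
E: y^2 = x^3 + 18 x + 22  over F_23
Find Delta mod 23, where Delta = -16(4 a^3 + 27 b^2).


4 a^3 + 27 b^2 = 4*18^3 + 27*22^2 = 23328 + 13068 = 36396
Delta = -16 * (36396) = -582336
Delta mod 23 = 1

Delta = 1 (mod 23)


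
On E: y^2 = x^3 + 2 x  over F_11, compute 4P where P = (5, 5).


k = 4 = 100_2 (binary, LSB first: 001)
Double-and-add from P = (5, 5):
  bit 0 = 0: acc unchanged = O
  bit 1 = 0: acc unchanged = O
  bit 2 = 1: acc = O + (1, 5) = (1, 5)

4P = (1, 5)


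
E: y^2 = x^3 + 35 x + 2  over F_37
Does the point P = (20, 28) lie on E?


Check whether y^2 = x^3 + 35 x + 2 (mod 37) for (x, y) = (20, 28).
LHS: y^2 = 28^2 mod 37 = 7
RHS: x^3 + 35 x + 2 = 20^3 + 35*20 + 2 mod 37 = 7
LHS = RHS

Yes, on the curve


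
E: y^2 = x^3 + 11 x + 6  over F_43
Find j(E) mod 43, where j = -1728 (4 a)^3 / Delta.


Delta = -16(4 a^3 + 27 b^2) mod 43 = 13
-1728 * (4 a)^3 = -1728 * (4*11)^3 mod 43 = 35
j = 35 * 13^(-1) mod 43 = 6

j = 6 (mod 43)


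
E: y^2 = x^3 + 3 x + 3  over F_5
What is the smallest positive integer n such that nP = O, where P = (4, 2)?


Compute successive multiples of P until we hit O:
  1P = (4, 2)
  2P = (3, 2)
  3P = (3, 3)
  4P = (4, 3)
  5P = O

ord(P) = 5


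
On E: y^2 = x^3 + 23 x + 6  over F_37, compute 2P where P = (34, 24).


Doubling: s = (3 x1^2 + a) / (2 y1)
s = (3*34^2 + 23) / (2*24) mod 37 = 18
x3 = s^2 - 2 x1 mod 37 = 18^2 - 2*34 = 34
y3 = s (x1 - x3) - y1 mod 37 = 18 * (34 - 34) - 24 = 13

2P = (34, 13)


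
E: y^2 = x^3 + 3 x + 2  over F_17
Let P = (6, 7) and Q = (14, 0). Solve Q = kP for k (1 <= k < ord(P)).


Enumerate multiples of P until we hit Q = (14, 0):
  1P = (6, 7)
  2P = (14, 0)
Match found at i = 2.

k = 2


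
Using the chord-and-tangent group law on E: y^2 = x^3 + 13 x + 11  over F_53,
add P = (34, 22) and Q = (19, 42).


P != Q, so use the chord formula.
s = (y2 - y1) / (x2 - x1) = (20) / (38) mod 53 = 34
x3 = s^2 - x1 - x2 mod 53 = 34^2 - 34 - 19 = 43
y3 = s (x1 - x3) - y1 mod 53 = 34 * (34 - 43) - 22 = 43

P + Q = (43, 43)


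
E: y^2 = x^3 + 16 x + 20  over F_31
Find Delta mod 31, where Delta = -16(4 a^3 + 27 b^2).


4 a^3 + 27 b^2 = 4*16^3 + 27*20^2 = 16384 + 10800 = 27184
Delta = -16 * (27184) = -434944
Delta mod 31 = 17

Delta = 17 (mod 31)


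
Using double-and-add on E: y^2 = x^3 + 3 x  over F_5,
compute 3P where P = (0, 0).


k = 3 = 11_2 (binary, LSB first: 11)
Double-and-add from P = (0, 0):
  bit 0 = 1: acc = O + (0, 0) = (0, 0)
  bit 1 = 1: acc = (0, 0) + O = (0, 0)

3P = (0, 0)


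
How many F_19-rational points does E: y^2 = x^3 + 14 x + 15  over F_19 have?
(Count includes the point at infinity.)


For each x in F_19, count y with y^2 = x^3 + 14 x + 15 mod 19:
  x = 1: RHS = 11, y in [7, 12]  -> 2 point(s)
  x = 5: RHS = 1, y in [1, 18]  -> 2 point(s)
  x = 6: RHS = 11, y in [7, 12]  -> 2 point(s)
  x = 7: RHS = 0, y in [0]  -> 1 point(s)
  x = 12: RHS = 11, y in [7, 12]  -> 2 point(s)
  x = 13: RHS = 0, y in [0]  -> 1 point(s)
  x = 15: RHS = 9, y in [3, 16]  -> 2 point(s)
  x = 17: RHS = 17, y in [6, 13]  -> 2 point(s)
  x = 18: RHS = 0, y in [0]  -> 1 point(s)
Affine points: 15. Add the point at infinity: total = 16.

#E(F_19) = 16


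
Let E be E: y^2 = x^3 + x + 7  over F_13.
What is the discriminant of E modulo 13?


4 a^3 + 27 b^2 = 4*1^3 + 27*7^2 = 4 + 1323 = 1327
Delta = -16 * (1327) = -21232
Delta mod 13 = 10

Delta = 10 (mod 13)


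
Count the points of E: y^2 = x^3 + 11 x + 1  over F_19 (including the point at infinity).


For each x in F_19, count y with y^2 = x^3 + 11 x + 1 mod 19:
  x = 0: RHS = 1, y in [1, 18]  -> 2 point(s)
  x = 3: RHS = 4, y in [2, 17]  -> 2 point(s)
  x = 6: RHS = 17, y in [6, 13]  -> 2 point(s)
  x = 10: RHS = 9, y in [3, 16]  -> 2 point(s)
  x = 11: RHS = 9, y in [3, 16]  -> 2 point(s)
  x = 13: RHS = 4, y in [2, 17]  -> 2 point(s)
  x = 14: RHS = 11, y in [7, 12]  -> 2 point(s)
  x = 15: RHS = 7, y in [8, 11]  -> 2 point(s)
  x = 16: RHS = 17, y in [6, 13]  -> 2 point(s)
  x = 17: RHS = 9, y in [3, 16]  -> 2 point(s)
Affine points: 20. Add the point at infinity: total = 21.

#E(F_19) = 21


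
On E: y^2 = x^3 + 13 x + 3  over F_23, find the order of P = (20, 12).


Compute successive multiples of P until we hit O:
  1P = (20, 12)
  2P = (19, 5)
  3P = (10, 12)
  4P = (16, 11)
  5P = (0, 16)
  6P = (15, 10)
  7P = (13, 0)
  8P = (15, 13)
  ... (continuing to 14P)
  14P = O

ord(P) = 14


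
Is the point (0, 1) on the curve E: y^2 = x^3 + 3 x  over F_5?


Check whether y^2 = x^3 + 3 x + 0 (mod 5) for (x, y) = (0, 1).
LHS: y^2 = 1^2 mod 5 = 1
RHS: x^3 + 3 x + 0 = 0^3 + 3*0 + 0 mod 5 = 0
LHS != RHS

No, not on the curve


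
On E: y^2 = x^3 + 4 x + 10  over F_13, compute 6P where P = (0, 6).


k = 6 = 110_2 (binary, LSB first: 011)
Double-and-add from P = (0, 6):
  bit 0 = 0: acc unchanged = O
  bit 1 = 1: acc = O + (3, 6) = (3, 6)
  bit 2 = 1: acc = (3, 6) + (6, 9) = (5, 5)

6P = (5, 5)


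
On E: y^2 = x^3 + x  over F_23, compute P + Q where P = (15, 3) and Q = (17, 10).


P != Q, so use the chord formula.
s = (y2 - y1) / (x2 - x1) = (7) / (2) mod 23 = 15
x3 = s^2 - x1 - x2 mod 23 = 15^2 - 15 - 17 = 9
y3 = s (x1 - x3) - y1 mod 23 = 15 * (15 - 9) - 3 = 18

P + Q = (9, 18)


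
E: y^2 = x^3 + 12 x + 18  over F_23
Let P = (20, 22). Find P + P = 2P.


Doubling: s = (3 x1^2 + a) / (2 y1)
s = (3*20^2 + 12) / (2*22) mod 23 = 15
x3 = s^2 - 2 x1 mod 23 = 15^2 - 2*20 = 1
y3 = s (x1 - x3) - y1 mod 23 = 15 * (20 - 1) - 22 = 10

2P = (1, 10)


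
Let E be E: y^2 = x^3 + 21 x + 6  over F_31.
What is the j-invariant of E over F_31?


Delta = -16(4 a^3 + 27 b^2) mod 31 = 26
-1728 * (4 a)^3 = -1728 * (4*21)^3 mod 31 = 27
j = 27 * 26^(-1) mod 31 = 7

j = 7 (mod 31)


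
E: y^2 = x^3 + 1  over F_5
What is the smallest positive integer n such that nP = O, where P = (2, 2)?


Compute successive multiples of P until we hit O:
  1P = (2, 2)
  2P = (0, 4)
  3P = (4, 0)
  4P = (0, 1)
  5P = (2, 3)
  6P = O

ord(P) = 6


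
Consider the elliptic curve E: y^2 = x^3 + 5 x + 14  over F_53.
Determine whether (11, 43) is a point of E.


Check whether y^2 = x^3 + 5 x + 14 (mod 53) for (x, y) = (11, 43).
LHS: y^2 = 43^2 mod 53 = 47
RHS: x^3 + 5 x + 14 = 11^3 + 5*11 + 14 mod 53 = 22
LHS != RHS

No, not on the curve


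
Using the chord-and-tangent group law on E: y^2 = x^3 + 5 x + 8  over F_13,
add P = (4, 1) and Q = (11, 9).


P != Q, so use the chord formula.
s = (y2 - y1) / (x2 - x1) = (8) / (7) mod 13 = 3
x3 = s^2 - x1 - x2 mod 13 = 3^2 - 4 - 11 = 7
y3 = s (x1 - x3) - y1 mod 13 = 3 * (4 - 7) - 1 = 3

P + Q = (7, 3)


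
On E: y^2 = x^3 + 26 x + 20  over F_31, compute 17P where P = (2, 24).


k = 17 = 10001_2 (binary, LSB first: 10001)
Double-and-add from P = (2, 24):
  bit 0 = 1: acc = O + (2, 24) = (2, 24)
  bit 1 = 0: acc unchanged = (2, 24)
  bit 2 = 0: acc unchanged = (2, 24)
  bit 3 = 0: acc unchanged = (2, 24)
  bit 4 = 1: acc = (2, 24) + (21, 0) = (12, 18)

17P = (12, 18)


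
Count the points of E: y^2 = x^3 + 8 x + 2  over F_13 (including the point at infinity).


For each x in F_13, count y with y^2 = x^3 + 8 x + 2 mod 13:
  x = 2: RHS = 0, y in [0]  -> 1 point(s)
  x = 3: RHS = 1, y in [1, 12]  -> 2 point(s)
  x = 9: RHS = 10, y in [6, 7]  -> 2 point(s)
  x = 10: RHS = 3, y in [4, 9]  -> 2 point(s)
  x = 11: RHS = 4, y in [2, 11]  -> 2 point(s)
Affine points: 9. Add the point at infinity: total = 10.

#E(F_13) = 10


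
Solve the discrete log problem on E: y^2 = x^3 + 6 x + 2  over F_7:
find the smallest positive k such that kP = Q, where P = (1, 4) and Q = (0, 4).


Enumerate multiples of P until we hit Q = (0, 4):
  1P = (1, 4)
  2P = (2, 1)
  3P = (6, 4)
  4P = (0, 3)
  5P = (0, 4)
Match found at i = 5.

k = 5


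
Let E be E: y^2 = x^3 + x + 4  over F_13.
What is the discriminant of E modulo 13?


4 a^3 + 27 b^2 = 4*1^3 + 27*4^2 = 4 + 432 = 436
Delta = -16 * (436) = -6976
Delta mod 13 = 5

Delta = 5 (mod 13)


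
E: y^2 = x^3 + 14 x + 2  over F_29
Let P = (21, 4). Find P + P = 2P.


Doubling: s = (3 x1^2 + a) / (2 y1)
s = (3*21^2 + 14) / (2*4) mod 29 = 4
x3 = s^2 - 2 x1 mod 29 = 4^2 - 2*21 = 3
y3 = s (x1 - x3) - y1 mod 29 = 4 * (21 - 3) - 4 = 10

2P = (3, 10)


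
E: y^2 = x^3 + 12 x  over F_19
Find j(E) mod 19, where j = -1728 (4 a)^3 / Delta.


Delta = -16(4 a^3 + 27 b^2) mod 19 = 7
-1728 * (4 a)^3 = -1728 * (4*12)^3 mod 19 = 12
j = 12 * 7^(-1) mod 19 = 18

j = 18 (mod 19)


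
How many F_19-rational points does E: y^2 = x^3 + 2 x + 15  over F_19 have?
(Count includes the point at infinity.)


For each x in F_19, count y with y^2 = x^3 + 2 x + 15 mod 19:
  x = 4: RHS = 11, y in [7, 12]  -> 2 point(s)
  x = 5: RHS = 17, y in [6, 13]  -> 2 point(s)
  x = 7: RHS = 11, y in [7, 12]  -> 2 point(s)
  x = 8: RHS = 11, y in [7, 12]  -> 2 point(s)
  x = 10: RHS = 9, y in [3, 16]  -> 2 point(s)
  x = 11: RHS = 0, y in [0]  -> 1 point(s)
  x = 12: RHS = 0, y in [0]  -> 1 point(s)
  x = 15: RHS = 0, y in [0]  -> 1 point(s)
  x = 16: RHS = 1, y in [1, 18]  -> 2 point(s)
Affine points: 15. Add the point at infinity: total = 16.

#E(F_19) = 16


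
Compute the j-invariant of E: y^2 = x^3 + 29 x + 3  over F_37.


Delta = -16(4 a^3 + 27 b^2) mod 37 = 20
-1728 * (4 a)^3 = -1728 * (4*29)^3 mod 37 = 6
j = 6 * 20^(-1) mod 37 = 4

j = 4 (mod 37)


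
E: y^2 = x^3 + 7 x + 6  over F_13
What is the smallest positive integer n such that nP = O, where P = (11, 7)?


Compute successive multiples of P until we hit O:
  1P = (11, 7)
  2P = (1, 1)
  3P = (5, 7)
  4P = (10, 6)
  5P = (6, 11)
  6P = (6, 2)
  7P = (10, 7)
  8P = (5, 6)
  ... (continuing to 11P)
  11P = O

ord(P) = 11


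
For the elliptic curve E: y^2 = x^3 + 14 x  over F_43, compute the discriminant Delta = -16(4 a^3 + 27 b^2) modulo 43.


4 a^3 + 27 b^2 = 4*14^3 + 27*0^2 = 10976 + 0 = 10976
Delta = -16 * (10976) = -175616
Delta mod 43 = 39

Delta = 39 (mod 43)


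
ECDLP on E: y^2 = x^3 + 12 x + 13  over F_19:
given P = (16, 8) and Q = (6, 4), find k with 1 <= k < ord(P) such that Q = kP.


Enumerate multiples of P until we hit Q = (6, 4):
  1P = (16, 8)
  2P = (4, 7)
  3P = (6, 15)
  4P = (3, 0)
  5P = (6, 4)
Match found at i = 5.

k = 5


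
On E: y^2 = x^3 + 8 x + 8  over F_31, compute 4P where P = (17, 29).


k = 4 = 100_2 (binary, LSB first: 001)
Double-and-add from P = (17, 29):
  bit 0 = 0: acc unchanged = O
  bit 1 = 0: acc unchanged = O
  bit 2 = 1: acc = O + (3, 11) = (3, 11)

4P = (3, 11)


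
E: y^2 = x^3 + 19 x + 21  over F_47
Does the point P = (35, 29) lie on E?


Check whether y^2 = x^3 + 19 x + 21 (mod 47) for (x, y) = (35, 29).
LHS: y^2 = 29^2 mod 47 = 42
RHS: x^3 + 19 x + 21 = 35^3 + 19*35 + 21 mod 47 = 39
LHS != RHS

No, not on the curve


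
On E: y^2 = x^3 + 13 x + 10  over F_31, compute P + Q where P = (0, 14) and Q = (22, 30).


P != Q, so use the chord formula.
s = (y2 - y1) / (x2 - x1) = (16) / (22) mod 31 = 12
x3 = s^2 - x1 - x2 mod 31 = 12^2 - 0 - 22 = 29
y3 = s (x1 - x3) - y1 mod 31 = 12 * (0 - 29) - 14 = 10

P + Q = (29, 10)


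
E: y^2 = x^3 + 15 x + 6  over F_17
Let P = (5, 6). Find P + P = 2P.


Doubling: s = (3 x1^2 + a) / (2 y1)
s = (3*5^2 + 15) / (2*6) mod 17 = 16
x3 = s^2 - 2 x1 mod 17 = 16^2 - 2*5 = 8
y3 = s (x1 - x3) - y1 mod 17 = 16 * (5 - 8) - 6 = 14

2P = (8, 14)


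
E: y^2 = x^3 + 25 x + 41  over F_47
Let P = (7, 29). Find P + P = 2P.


Doubling: s = (3 x1^2 + a) / (2 y1)
s = (3*7^2 + 25) / (2*29) mod 47 = 37
x3 = s^2 - 2 x1 mod 47 = 37^2 - 2*7 = 39
y3 = s (x1 - x3) - y1 mod 47 = 37 * (7 - 39) - 29 = 9

2P = (39, 9)


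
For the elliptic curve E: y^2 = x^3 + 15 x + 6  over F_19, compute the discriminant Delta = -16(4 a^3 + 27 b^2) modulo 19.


4 a^3 + 27 b^2 = 4*15^3 + 27*6^2 = 13500 + 972 = 14472
Delta = -16 * (14472) = -231552
Delta mod 19 = 1

Delta = 1 (mod 19)


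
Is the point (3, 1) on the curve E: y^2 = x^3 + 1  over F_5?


Check whether y^2 = x^3 + 0 x + 1 (mod 5) for (x, y) = (3, 1).
LHS: y^2 = 1^2 mod 5 = 1
RHS: x^3 + 0 x + 1 = 3^3 + 0*3 + 1 mod 5 = 3
LHS != RHS

No, not on the curve


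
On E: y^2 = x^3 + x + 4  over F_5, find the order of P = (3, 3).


Compute successive multiples of P until we hit O:
  1P = (3, 3)
  2P = (3, 2)
  3P = O

ord(P) = 3


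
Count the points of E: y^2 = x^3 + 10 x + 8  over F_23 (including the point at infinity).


For each x in F_23, count y with y^2 = x^3 + 10 x + 8 mod 23:
  x = 0: RHS = 8, y in [10, 13]  -> 2 point(s)
  x = 2: RHS = 13, y in [6, 17]  -> 2 point(s)
  x = 6: RHS = 8, y in [10, 13]  -> 2 point(s)
  x = 8: RHS = 2, y in [5, 18]  -> 2 point(s)
  x = 10: RHS = 4, y in [2, 21]  -> 2 point(s)
  x = 11: RHS = 0, y in [0]  -> 1 point(s)
  x = 12: RHS = 16, y in [4, 19]  -> 2 point(s)
  x = 13: RHS = 12, y in [9, 14]  -> 2 point(s)
  x = 16: RHS = 9, y in [3, 20]  -> 2 point(s)
  x = 17: RHS = 8, y in [10, 13]  -> 2 point(s)
  x = 21: RHS = 3, y in [7, 16]  -> 2 point(s)
Affine points: 21. Add the point at infinity: total = 22.

#E(F_23) = 22


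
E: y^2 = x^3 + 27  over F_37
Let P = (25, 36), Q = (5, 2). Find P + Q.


P != Q, so use the chord formula.
s = (y2 - y1) / (x2 - x1) = (3) / (17) mod 37 = 35
x3 = s^2 - x1 - x2 mod 37 = 35^2 - 25 - 5 = 11
y3 = s (x1 - x3) - y1 mod 37 = 35 * (25 - 11) - 36 = 10

P + Q = (11, 10)


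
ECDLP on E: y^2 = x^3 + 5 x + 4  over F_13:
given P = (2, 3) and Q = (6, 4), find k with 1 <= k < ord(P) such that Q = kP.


Enumerate multiples of P until we hit Q = (6, 4):
  1P = (2, 3)
  2P = (8, 6)
  3P = (0, 11)
  4P = (1, 6)
  5P = (6, 9)
  6P = (4, 7)
  7P = (11, 5)
  8P = (10, 1)
  9P = (10, 12)
  10P = (11, 8)
  11P = (4, 6)
  12P = (6, 4)
Match found at i = 12.

k = 12


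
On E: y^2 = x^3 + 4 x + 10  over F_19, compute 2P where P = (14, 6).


k = 2 = 10_2 (binary, LSB first: 01)
Double-and-add from P = (14, 6):
  bit 0 = 0: acc unchanged = O
  bit 1 = 1: acc = O + (16, 3) = (16, 3)

2P = (16, 3)


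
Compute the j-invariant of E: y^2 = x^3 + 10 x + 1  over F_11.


Delta = -16(4 a^3 + 27 b^2) mod 11 = 6
-1728 * (4 a)^3 = -1728 * (4*10)^3 mod 11 = 9
j = 9 * 6^(-1) mod 11 = 7

j = 7 (mod 11)


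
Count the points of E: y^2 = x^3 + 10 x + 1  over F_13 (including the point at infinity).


For each x in F_13, count y with y^2 = x^3 + 10 x + 1 mod 13:
  x = 0: RHS = 1, y in [1, 12]  -> 2 point(s)
  x = 1: RHS = 12, y in [5, 8]  -> 2 point(s)
  x = 2: RHS = 3, y in [4, 9]  -> 2 point(s)
  x = 4: RHS = 1, y in [1, 12]  -> 2 point(s)
  x = 6: RHS = 4, y in [2, 11]  -> 2 point(s)
  x = 9: RHS = 1, y in [1, 12]  -> 2 point(s)
  x = 10: RHS = 9, y in [3, 10]  -> 2 point(s)
  x = 11: RHS = 12, y in [5, 8]  -> 2 point(s)
  x = 12: RHS = 3, y in [4, 9]  -> 2 point(s)
Affine points: 18. Add the point at infinity: total = 19.

#E(F_13) = 19


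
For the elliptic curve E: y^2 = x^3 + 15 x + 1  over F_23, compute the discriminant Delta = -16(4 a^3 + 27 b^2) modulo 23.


4 a^3 + 27 b^2 = 4*15^3 + 27*1^2 = 13500 + 27 = 13527
Delta = -16 * (13527) = -216432
Delta mod 23 = 21

Delta = 21 (mod 23)


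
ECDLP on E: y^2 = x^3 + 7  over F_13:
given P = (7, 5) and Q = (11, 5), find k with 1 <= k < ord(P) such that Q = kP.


Enumerate multiples of P until we hit Q = (11, 5):
  1P = (7, 5)
  2P = (8, 5)
  3P = (11, 8)
  4P = (11, 5)
Match found at i = 4.

k = 4


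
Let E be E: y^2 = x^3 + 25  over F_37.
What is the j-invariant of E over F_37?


Delta = -16(4 a^3 + 27 b^2) mod 37 = 26
-1728 * (4 a)^3 = -1728 * (4*0)^3 mod 37 = 0
j = 0 * 26^(-1) mod 37 = 0

j = 0 (mod 37)


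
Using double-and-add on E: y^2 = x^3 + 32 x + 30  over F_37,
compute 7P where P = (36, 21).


k = 7 = 111_2 (binary, LSB first: 111)
Double-and-add from P = (36, 21):
  bit 0 = 1: acc = O + (36, 21) = (36, 21)
  bit 1 = 1: acc = (36, 21) + (14, 22) = (12, 25)
  bit 2 = 1: acc = (12, 25) + (25, 8) = (12, 12)

7P = (12, 12)


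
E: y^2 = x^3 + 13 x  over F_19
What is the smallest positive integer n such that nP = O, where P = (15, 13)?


Compute successive multiples of P until we hit O:
  1P = (15, 13)
  2P = (6, 3)
  3P = (18, 9)
  4P = (11, 7)
  5P = (0, 0)
  6P = (11, 12)
  7P = (18, 10)
  8P = (6, 16)
  ... (continuing to 10P)
  10P = O

ord(P) = 10


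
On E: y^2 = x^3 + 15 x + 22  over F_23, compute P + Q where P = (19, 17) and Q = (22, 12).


P != Q, so use the chord formula.
s = (y2 - y1) / (x2 - x1) = (18) / (3) mod 23 = 6
x3 = s^2 - x1 - x2 mod 23 = 6^2 - 19 - 22 = 18
y3 = s (x1 - x3) - y1 mod 23 = 6 * (19 - 18) - 17 = 12

P + Q = (18, 12)


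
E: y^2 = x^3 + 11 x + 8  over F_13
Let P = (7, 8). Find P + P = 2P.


Doubling: s = (3 x1^2 + a) / (2 y1)
s = (3*7^2 + 11) / (2*8) mod 13 = 5
x3 = s^2 - 2 x1 mod 13 = 5^2 - 2*7 = 11
y3 = s (x1 - x3) - y1 mod 13 = 5 * (7 - 11) - 8 = 11

2P = (11, 11)


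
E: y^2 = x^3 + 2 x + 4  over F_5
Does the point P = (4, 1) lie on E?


Check whether y^2 = x^3 + 2 x + 4 (mod 5) for (x, y) = (4, 1).
LHS: y^2 = 1^2 mod 5 = 1
RHS: x^3 + 2 x + 4 = 4^3 + 2*4 + 4 mod 5 = 1
LHS = RHS

Yes, on the curve


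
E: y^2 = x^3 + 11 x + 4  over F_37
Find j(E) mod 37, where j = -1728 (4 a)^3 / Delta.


Delta = -16(4 a^3 + 27 b^2) mod 37 = 34
-1728 * (4 a)^3 = -1728 * (4*11)^3 mod 37 = 36
j = 36 * 34^(-1) mod 37 = 25

j = 25 (mod 37)


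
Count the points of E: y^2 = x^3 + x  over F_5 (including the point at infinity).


For each x in F_5, count y with y^2 = x^3 + 1 x + 0 mod 5:
  x = 0: RHS = 0, y in [0]  -> 1 point(s)
  x = 2: RHS = 0, y in [0]  -> 1 point(s)
  x = 3: RHS = 0, y in [0]  -> 1 point(s)
Affine points: 3. Add the point at infinity: total = 4.

#E(F_5) = 4


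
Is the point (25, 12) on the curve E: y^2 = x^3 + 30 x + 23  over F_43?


Check whether y^2 = x^3 + 30 x + 23 (mod 43) for (x, y) = (25, 12).
LHS: y^2 = 12^2 mod 43 = 15
RHS: x^3 + 30 x + 23 = 25^3 + 30*25 + 23 mod 43 = 15
LHS = RHS

Yes, on the curve


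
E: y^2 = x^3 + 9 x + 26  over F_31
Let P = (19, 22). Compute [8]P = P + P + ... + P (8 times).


k = 8 = 1000_2 (binary, LSB first: 0001)
Double-and-add from P = (19, 22):
  bit 0 = 0: acc unchanged = O
  bit 1 = 0: acc unchanged = O
  bit 2 = 0: acc unchanged = O
  bit 3 = 1: acc = O + (30, 27) = (30, 27)

8P = (30, 27)


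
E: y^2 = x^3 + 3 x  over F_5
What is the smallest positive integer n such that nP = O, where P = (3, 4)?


Compute successive multiples of P until we hit O:
  1P = (3, 4)
  2P = (4, 1)
  3P = (2, 3)
  4P = (1, 3)
  5P = (0, 0)
  6P = (1, 2)
  7P = (2, 2)
  8P = (4, 4)
  ... (continuing to 10P)
  10P = O

ord(P) = 10


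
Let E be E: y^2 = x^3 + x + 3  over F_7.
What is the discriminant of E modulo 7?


4 a^3 + 27 b^2 = 4*1^3 + 27*3^2 = 4 + 243 = 247
Delta = -16 * (247) = -3952
Delta mod 7 = 3

Delta = 3 (mod 7)


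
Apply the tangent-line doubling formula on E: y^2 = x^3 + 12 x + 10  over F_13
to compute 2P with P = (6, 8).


Doubling: s = (3 x1^2 + a) / (2 y1)
s = (3*6^2 + 12) / (2*8) mod 13 = 1
x3 = s^2 - 2 x1 mod 13 = 1^2 - 2*6 = 2
y3 = s (x1 - x3) - y1 mod 13 = 1 * (6 - 2) - 8 = 9

2P = (2, 9)


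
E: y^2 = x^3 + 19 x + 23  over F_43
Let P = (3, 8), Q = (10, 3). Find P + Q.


P != Q, so use the chord formula.
s = (y2 - y1) / (x2 - x1) = (38) / (7) mod 43 = 30
x3 = s^2 - x1 - x2 mod 43 = 30^2 - 3 - 10 = 27
y3 = s (x1 - x3) - y1 mod 43 = 30 * (3 - 27) - 8 = 3

P + Q = (27, 3)


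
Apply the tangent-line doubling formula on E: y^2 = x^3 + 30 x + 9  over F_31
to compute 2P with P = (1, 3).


Doubling: s = (3 x1^2 + a) / (2 y1)
s = (3*1^2 + 30) / (2*3) mod 31 = 21
x3 = s^2 - 2 x1 mod 31 = 21^2 - 2*1 = 5
y3 = s (x1 - x3) - y1 mod 31 = 21 * (1 - 5) - 3 = 6

2P = (5, 6)


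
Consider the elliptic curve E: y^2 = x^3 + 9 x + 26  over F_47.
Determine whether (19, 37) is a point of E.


Check whether y^2 = x^3 + 9 x + 26 (mod 47) for (x, y) = (19, 37).
LHS: y^2 = 37^2 mod 47 = 6
RHS: x^3 + 9 x + 26 = 19^3 + 9*19 + 26 mod 47 = 6
LHS = RHS

Yes, on the curve
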